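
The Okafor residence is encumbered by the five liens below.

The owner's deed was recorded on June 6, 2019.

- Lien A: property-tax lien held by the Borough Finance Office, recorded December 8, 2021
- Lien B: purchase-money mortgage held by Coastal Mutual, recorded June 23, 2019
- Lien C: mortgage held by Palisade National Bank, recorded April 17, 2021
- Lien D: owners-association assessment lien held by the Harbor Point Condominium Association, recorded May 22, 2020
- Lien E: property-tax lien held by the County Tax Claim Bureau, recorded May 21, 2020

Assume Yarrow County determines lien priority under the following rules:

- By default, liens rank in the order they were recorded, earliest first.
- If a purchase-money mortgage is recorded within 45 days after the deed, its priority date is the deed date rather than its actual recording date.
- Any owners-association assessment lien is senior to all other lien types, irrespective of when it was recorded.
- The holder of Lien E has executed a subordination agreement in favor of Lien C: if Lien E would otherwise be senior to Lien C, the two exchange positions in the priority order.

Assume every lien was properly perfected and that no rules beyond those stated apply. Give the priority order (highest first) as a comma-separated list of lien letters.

D, B, C, E, A

Effective dates: B was recorded within the 45-day window, so its effective date is the deed date June 6, 2019.
D, as an owners-association assessment lien, has superpriority and ranks first.
Among the remaining liens, by effective date: B (June 6, 2019), E (May 21, 2020), C (April 17, 2021), A (December 8, 2021).
E would otherwise be senior to C, so under the subordination agreement E and C exchange positions.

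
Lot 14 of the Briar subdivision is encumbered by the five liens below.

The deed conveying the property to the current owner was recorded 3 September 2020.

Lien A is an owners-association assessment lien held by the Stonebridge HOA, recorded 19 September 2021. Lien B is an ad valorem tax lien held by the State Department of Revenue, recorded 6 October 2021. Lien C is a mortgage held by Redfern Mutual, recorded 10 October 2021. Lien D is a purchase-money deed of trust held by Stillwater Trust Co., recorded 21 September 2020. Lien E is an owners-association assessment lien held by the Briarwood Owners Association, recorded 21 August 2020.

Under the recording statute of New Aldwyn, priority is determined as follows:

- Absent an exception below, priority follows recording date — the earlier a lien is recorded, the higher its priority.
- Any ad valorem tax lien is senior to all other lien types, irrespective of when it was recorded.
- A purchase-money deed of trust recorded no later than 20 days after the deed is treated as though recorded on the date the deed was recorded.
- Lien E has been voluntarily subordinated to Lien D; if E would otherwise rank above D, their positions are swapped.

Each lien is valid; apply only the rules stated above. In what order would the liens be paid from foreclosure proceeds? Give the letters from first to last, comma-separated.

B, D, E, A, C

Adjusting effective dates: D relates back to the deed date 3 September 2020.
As an ad valorem tax lien, B is senior to every other lien.
The other liens, earliest effective date first: E (21 August 2020), D (3 September 2020), A (19 September 2021), C (10 October 2021).
E would otherwise be senior to D, so under the subordination agreement E and D exchange positions.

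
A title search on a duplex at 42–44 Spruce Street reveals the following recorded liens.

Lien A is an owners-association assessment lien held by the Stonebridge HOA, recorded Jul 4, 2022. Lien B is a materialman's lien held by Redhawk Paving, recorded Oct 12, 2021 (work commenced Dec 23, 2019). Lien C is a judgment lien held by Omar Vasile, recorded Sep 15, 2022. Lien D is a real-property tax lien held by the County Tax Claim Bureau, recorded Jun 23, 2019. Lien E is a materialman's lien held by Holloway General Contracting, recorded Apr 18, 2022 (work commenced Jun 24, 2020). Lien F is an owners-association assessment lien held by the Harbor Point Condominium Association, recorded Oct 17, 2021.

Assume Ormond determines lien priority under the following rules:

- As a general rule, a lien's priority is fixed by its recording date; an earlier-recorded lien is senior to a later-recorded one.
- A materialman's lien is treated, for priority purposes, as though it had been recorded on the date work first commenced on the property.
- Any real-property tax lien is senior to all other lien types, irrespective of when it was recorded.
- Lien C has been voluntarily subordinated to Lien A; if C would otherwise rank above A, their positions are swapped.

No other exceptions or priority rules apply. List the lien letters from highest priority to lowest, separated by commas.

First, effective dates: B is treated as recorded Dec 23, 2019, the work-commencement date; E's effective date is Jun 24, 2020, when work began.
As a real-property tax lien, D is senior to every other lien.
Ordering the rest by effective date: B (Dec 23, 2019), E (Jun 24, 2020), F (Oct 17, 2021), A (Jul 4, 2022), C (Sep 15, 2022).
C is already junior to A, so the subordination agreement changes nothing.

D, B, E, F, A, C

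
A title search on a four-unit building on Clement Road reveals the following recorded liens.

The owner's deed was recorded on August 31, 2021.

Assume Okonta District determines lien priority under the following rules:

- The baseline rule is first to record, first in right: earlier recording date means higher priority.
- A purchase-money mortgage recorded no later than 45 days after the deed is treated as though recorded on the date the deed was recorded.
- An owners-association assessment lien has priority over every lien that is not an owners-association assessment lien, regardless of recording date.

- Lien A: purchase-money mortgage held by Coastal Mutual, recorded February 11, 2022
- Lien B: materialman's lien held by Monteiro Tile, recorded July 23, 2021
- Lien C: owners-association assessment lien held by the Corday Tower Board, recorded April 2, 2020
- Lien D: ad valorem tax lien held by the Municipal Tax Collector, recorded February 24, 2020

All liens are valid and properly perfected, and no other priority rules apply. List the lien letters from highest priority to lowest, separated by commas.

C, D, B, A

Adjusting effective dates: A missed the 45-day window (164 days after the deed), so its recording date stands.
C, as an owners-association assessment lien, has superpriority and ranks first.
Remaining liens by effective date: D (February 24, 2020), B (July 23, 2021), A (February 11, 2022).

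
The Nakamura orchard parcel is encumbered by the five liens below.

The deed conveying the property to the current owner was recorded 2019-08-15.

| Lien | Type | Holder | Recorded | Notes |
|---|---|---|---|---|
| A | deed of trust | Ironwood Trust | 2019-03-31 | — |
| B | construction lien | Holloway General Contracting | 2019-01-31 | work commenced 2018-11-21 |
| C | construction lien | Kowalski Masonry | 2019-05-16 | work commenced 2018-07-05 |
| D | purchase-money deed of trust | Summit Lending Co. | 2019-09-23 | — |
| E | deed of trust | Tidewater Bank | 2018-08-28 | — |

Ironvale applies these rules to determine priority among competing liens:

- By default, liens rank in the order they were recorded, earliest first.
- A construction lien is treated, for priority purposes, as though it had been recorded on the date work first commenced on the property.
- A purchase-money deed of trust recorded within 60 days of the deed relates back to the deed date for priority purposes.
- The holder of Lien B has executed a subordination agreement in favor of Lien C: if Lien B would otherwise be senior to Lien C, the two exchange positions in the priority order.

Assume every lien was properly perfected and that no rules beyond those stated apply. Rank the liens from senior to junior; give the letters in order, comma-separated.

Adjusting effective dates: B is treated as recorded 2018-11-21, the work-commencement date; C is treated as recorded 2018-07-05, the work-commencement date; D was recorded within the 60-day window, so its effective date is the deed date 2019-08-15.
Ordering by effective date: C (2018-07-05), E (2018-08-28), B (2018-11-21), A (2019-03-31), D (2019-08-15).
B already ranks below C; the subordination has no effect.

C, E, B, A, D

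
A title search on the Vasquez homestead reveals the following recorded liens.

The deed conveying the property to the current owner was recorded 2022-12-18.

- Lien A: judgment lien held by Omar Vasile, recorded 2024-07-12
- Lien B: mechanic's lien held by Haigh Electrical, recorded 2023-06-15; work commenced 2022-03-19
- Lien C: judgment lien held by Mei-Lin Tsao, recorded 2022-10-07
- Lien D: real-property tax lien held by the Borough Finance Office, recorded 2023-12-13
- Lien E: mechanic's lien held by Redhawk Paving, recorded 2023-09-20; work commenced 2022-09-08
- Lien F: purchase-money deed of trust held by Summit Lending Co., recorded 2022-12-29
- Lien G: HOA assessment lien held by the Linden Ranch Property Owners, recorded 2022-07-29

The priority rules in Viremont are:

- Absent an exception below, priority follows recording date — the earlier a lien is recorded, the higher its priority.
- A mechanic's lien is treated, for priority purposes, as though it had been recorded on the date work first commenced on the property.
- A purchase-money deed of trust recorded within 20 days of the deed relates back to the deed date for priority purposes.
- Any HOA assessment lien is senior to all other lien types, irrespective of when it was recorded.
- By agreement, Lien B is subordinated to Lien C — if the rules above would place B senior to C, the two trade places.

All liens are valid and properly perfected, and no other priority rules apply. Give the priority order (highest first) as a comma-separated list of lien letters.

Effective dates: B relates back to 2022-03-19 (work commenced); E relates back to 2022-09-08 (work commenced); F was recorded within the 20-day window, so its effective date is the deed date 2022-12-18.
G is an HOA assessment lien and takes priority over every other lien.
Ordering the rest by effective date: B (2022-03-19), E (2022-09-08), C (2022-10-07), F (2022-12-18), D (2023-12-13), A (2024-07-12).
The subordination applies — B was senior to C — so B and C swap.

G, C, E, B, F, D, A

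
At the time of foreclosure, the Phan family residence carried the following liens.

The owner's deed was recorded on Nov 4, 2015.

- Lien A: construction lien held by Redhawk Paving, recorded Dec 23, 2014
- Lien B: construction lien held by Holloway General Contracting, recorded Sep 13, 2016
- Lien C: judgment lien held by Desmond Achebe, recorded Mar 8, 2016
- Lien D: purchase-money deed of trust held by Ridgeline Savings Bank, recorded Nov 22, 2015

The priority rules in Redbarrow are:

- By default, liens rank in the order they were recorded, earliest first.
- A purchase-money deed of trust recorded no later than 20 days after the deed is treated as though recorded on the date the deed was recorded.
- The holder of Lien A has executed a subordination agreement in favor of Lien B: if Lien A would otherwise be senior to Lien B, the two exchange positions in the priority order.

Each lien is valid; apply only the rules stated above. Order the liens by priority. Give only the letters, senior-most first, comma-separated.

B, D, C, A

Effective dates: D's effective date is the deed date, Nov 4, 2015.
Ordering by effective date: A (Dec 23, 2014), D (Nov 4, 2015), C (Mar 8, 2016), B (Sep 13, 2016).
Because A would otherwise rank above B, the subordination swaps them.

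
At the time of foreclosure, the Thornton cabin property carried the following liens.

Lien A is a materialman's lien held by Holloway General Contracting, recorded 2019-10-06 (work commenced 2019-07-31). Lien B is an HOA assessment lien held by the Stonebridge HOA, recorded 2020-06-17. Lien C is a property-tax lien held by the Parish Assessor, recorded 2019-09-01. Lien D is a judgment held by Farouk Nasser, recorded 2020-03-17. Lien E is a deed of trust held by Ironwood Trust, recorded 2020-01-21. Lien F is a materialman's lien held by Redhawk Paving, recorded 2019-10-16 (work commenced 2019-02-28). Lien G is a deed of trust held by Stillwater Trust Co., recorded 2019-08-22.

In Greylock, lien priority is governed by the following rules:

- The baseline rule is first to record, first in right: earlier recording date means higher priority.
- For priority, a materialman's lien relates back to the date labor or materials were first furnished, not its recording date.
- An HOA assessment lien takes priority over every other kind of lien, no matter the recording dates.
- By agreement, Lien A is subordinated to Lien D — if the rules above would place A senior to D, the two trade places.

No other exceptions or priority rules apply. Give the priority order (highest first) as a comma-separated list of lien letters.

B, F, D, G, C, E, A

Adjusting effective dates: A relates back to 2019-07-31 (work commenced); F relates back to 2019-02-28 (work commenced).
As an HOA assessment lien, B is senior to every other lien.
Remaining liens by effective date: F (2019-02-28), A (2019-07-31), G (2019-08-22), C (2019-09-01), E (2020-01-21), D (2020-03-17).
A would otherwise be senior to D, so under the subordination agreement A and D exchange positions.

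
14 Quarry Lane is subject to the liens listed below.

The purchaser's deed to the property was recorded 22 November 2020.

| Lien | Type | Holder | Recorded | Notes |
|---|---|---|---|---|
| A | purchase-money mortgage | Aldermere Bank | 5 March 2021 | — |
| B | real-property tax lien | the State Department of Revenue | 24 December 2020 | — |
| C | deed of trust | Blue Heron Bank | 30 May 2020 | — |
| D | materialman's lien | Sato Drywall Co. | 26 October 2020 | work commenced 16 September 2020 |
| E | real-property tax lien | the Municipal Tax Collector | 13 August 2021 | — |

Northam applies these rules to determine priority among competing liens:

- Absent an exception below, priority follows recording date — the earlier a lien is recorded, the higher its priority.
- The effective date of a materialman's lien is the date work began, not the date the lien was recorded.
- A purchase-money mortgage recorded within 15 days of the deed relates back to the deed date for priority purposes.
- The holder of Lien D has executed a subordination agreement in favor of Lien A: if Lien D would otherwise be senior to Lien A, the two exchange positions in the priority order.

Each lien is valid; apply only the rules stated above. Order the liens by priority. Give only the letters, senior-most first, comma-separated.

C, A, B, D, E

Adjusting effective dates: A was recorded 103 days after the deed, outside the 15-day window, so it keeps its recording date; D's effective date is 16 September 2020, when work began.
Sorted by effective date: C (30 May 2020), D (16 September 2020), B (24 December 2020), A (5 March 2021), E (13 August 2021).
D would otherwise be senior to A, so under the subordination agreement D and A exchange positions.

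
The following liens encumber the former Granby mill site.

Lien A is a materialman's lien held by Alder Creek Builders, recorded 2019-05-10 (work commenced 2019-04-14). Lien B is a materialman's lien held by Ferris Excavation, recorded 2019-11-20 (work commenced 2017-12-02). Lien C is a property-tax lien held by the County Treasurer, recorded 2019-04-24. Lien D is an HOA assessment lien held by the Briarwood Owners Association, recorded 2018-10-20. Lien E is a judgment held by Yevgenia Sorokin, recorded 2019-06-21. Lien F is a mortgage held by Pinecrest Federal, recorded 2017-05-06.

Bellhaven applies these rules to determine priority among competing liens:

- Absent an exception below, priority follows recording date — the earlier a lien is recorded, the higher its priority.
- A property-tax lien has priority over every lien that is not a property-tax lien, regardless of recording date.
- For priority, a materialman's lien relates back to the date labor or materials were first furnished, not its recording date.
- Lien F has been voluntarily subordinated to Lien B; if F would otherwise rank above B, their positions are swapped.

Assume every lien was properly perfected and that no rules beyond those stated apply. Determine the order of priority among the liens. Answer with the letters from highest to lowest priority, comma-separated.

Adjusting effective dates: A is treated as recorded 2019-04-14, the work-commencement date; B is treated as recorded 2017-12-02, the work-commencement date.
C is a property-tax lien and takes priority over every other lien.
Ordering the rest by effective date: F (2017-05-06), B (2017-12-02), D (2018-10-20), A (2019-04-14), E (2019-06-21).
The subordination applies — F was senior to B — so F and B swap.

C, B, F, D, A, E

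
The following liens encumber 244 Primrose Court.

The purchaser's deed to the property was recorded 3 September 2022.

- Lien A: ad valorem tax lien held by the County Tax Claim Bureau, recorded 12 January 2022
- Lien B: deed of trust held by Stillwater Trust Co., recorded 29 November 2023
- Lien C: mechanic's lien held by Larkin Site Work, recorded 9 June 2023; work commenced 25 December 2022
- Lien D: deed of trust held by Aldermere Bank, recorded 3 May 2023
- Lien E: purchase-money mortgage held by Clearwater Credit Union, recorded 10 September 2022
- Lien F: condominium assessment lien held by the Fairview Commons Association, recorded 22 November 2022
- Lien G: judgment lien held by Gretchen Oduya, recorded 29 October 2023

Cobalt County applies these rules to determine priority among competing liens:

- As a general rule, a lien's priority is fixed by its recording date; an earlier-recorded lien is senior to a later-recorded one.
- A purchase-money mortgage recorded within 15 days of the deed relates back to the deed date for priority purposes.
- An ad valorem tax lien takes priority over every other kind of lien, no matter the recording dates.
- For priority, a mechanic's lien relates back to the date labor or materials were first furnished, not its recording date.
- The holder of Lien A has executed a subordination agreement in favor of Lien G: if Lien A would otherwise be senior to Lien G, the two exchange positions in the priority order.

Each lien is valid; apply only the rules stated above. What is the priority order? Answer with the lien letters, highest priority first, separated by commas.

Adjusting effective dates: C is treated as recorded 25 December 2022, the work-commencement date; E relates back to the deed date 3 September 2022.
A is an ad valorem tax lien, so it outranks all other liens regardless of date.
Ordering the rest by effective date: E (3 September 2022), F (22 November 2022), C (25 December 2022), D (3 May 2023), G (29 October 2023), B (29 November 2023).
Because A would otherwise rank above G, the subordination swaps them.

G, E, F, C, D, A, B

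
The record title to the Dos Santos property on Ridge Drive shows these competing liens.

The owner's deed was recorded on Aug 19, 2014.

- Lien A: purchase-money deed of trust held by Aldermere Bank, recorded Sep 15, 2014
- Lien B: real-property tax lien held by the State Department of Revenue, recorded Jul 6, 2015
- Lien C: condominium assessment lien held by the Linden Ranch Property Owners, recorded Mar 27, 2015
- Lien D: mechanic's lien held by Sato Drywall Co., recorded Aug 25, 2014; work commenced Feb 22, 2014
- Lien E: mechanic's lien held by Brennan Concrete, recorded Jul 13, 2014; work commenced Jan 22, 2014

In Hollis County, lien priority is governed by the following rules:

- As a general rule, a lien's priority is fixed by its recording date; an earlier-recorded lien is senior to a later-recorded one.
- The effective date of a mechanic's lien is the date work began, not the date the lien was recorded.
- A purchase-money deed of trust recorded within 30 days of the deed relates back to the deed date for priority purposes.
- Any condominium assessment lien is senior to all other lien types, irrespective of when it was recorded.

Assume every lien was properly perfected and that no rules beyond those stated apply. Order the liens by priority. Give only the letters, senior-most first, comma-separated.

First, effective dates: A relates back to the deed date Aug 19, 2014; D relates back to Feb 22, 2014 (work commenced); E is treated as recorded Jan 22, 2014, the work-commencement date.
As a condominium assessment lien, C is senior to every other lien.
Ordering the rest by effective date: E (Jan 22, 2014), D (Feb 22, 2014), A (Aug 19, 2014), B (Jul 6, 2015).

C, E, D, A, B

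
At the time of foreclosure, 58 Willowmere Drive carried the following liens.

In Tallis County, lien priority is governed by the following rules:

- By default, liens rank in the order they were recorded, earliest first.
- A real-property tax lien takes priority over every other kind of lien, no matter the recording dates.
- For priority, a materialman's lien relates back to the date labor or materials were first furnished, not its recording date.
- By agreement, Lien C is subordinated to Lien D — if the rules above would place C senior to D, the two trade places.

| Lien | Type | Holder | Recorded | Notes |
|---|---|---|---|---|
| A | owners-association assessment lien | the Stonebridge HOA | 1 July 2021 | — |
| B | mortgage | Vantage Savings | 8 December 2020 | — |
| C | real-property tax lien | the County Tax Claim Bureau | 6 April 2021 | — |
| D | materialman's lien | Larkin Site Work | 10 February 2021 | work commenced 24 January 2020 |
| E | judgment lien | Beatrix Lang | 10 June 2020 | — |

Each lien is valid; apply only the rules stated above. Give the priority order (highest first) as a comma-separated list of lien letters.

Effective dates after the stated exceptions: D is treated as recorded 24 January 2020, the work-commencement date.
C is a real-property tax lien, so it outranks all other liens regardless of date.
Ordering the rest by effective date: D (24 January 2020), E (10 June 2020), B (8 December 2020), A (1 July 2021).
C would otherwise be senior to D, so under the subordination agreement C and D exchange positions.

D, C, E, B, A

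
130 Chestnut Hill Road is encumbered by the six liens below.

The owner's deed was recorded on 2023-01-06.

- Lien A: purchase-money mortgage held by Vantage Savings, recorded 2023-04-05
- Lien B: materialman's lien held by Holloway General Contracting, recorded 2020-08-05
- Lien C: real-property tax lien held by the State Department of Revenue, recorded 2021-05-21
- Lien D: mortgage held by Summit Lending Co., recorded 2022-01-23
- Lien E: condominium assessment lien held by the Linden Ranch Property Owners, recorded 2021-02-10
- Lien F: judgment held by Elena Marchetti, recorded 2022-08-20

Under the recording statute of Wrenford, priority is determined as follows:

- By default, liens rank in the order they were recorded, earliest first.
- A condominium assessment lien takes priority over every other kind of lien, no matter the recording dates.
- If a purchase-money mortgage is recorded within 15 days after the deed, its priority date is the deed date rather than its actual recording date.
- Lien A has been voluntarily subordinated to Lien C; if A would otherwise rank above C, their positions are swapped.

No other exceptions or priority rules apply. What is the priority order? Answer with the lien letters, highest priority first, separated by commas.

E, B, C, D, F, A

Adjusting effective dates: A was recorded 89 days after the deed — beyond 15 days — so no relation-back applies.
E is a condominium assessment lien and takes priority over every other lien.
The other liens, earliest effective date first: B (2020-08-05), C (2021-05-21), D (2022-01-23), F (2022-08-20), A (2023-04-05).
A is already junior to C, so the subordination agreement changes nothing.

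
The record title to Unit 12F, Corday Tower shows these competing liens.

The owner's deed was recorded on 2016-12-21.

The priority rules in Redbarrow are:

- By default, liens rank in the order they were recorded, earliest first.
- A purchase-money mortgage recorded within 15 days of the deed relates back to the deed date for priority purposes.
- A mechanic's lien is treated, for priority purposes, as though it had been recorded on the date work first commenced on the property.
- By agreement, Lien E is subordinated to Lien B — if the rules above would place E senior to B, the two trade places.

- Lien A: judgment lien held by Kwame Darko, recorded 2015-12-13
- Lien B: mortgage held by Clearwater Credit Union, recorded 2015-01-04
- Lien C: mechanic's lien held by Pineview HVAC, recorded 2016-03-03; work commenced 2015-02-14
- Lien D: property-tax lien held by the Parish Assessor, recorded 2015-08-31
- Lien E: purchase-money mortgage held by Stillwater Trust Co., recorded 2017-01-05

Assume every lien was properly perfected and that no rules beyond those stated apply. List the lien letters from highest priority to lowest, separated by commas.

Adjusting effective dates: C's effective date is 2015-02-14, when work began; E was recorded within the 15-day window, so its effective date is the deed date 2016-12-21.
Ordering by effective date: B (2015-01-04), C (2015-02-14), D (2015-08-31), A (2015-12-13), E (2016-12-21).
Since E is not senior to B, the subordination leaves the order unchanged.

B, C, D, A, E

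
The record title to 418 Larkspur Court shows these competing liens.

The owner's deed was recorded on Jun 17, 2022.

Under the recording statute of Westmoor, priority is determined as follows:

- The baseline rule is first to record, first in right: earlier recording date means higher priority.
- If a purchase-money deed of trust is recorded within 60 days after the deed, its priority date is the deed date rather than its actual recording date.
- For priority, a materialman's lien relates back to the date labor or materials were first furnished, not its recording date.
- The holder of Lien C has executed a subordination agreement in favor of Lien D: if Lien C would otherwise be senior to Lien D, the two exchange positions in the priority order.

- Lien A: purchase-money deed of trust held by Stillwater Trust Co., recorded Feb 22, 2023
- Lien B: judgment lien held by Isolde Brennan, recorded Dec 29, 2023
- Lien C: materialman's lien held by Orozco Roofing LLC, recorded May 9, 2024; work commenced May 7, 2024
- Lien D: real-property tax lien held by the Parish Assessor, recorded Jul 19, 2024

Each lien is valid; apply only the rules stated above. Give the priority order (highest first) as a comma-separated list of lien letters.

Adjusting effective dates: A was recorded 250 days after the deed, outside the 60-day window, so it keeps its recording date; C's effective date is May 7, 2024, when work began.
By effective date: A (Feb 22, 2023), B (Dec 29, 2023), C (May 7, 2024), D (Jul 19, 2024).
Because C would otherwise rank above D, the subordination swaps them.

A, B, D, C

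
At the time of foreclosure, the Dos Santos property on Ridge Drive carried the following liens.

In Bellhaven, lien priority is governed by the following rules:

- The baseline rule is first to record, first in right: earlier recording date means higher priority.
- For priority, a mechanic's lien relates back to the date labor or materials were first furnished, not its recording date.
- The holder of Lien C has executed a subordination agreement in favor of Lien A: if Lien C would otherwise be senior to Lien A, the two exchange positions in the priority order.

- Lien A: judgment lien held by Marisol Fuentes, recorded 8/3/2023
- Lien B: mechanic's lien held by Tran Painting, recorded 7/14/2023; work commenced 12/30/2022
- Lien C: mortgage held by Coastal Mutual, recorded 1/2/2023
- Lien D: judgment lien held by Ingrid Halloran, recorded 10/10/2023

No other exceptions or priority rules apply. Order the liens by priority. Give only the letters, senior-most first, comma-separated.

Effective dates after the stated exceptions: B's effective date is 12/30/2022, when work began.
Ordering by effective date: B (12/30/2022), C (1/2/2023), A (8/3/2023), D (10/10/2023).
The subordination applies — C was senior to A — so C and A swap.

B, A, C, D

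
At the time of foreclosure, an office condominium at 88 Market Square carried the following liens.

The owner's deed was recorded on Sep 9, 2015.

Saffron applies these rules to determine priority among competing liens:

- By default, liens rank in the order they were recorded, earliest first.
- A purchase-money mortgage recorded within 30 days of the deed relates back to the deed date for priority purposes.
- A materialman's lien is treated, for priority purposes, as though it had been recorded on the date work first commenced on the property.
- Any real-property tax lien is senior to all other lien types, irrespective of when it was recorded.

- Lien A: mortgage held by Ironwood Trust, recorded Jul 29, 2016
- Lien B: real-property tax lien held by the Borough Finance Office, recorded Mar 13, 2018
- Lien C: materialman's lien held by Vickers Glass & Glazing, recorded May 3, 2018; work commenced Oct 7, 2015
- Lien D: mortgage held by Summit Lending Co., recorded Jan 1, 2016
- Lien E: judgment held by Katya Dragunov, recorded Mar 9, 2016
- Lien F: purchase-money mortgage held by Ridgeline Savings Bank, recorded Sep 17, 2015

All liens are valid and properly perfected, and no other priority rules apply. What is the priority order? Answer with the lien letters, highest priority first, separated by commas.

B, F, C, D, E, A

First, effective dates: C is treated as recorded Oct 7, 2015, the work-commencement date; F was recorded within the 30-day window, so its effective date is the deed date Sep 9, 2015.
As a real-property tax lien, B is senior to every other lien.
Remaining liens by effective date: F (Sep 9, 2015), C (Oct 7, 2015), D (Jan 1, 2016), E (Mar 9, 2016), A (Jul 29, 2016).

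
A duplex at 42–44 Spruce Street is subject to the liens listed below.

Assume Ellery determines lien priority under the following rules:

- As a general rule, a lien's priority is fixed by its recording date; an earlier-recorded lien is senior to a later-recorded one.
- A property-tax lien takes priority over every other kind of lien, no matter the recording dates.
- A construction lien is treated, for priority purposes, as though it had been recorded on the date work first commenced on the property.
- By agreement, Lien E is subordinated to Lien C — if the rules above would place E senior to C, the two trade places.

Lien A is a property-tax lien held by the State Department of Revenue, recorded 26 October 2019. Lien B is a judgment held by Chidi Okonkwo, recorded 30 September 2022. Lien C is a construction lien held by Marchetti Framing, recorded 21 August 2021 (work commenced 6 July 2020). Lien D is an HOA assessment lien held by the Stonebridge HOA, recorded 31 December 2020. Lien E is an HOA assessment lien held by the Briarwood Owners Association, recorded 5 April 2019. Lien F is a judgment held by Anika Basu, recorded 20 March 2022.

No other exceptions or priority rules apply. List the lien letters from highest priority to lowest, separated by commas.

A, C, E, D, F, B

Adjusting effective dates: C's effective date is 6 July 2020, when work began.
A is a property-tax lien and takes priority over every other lien.
The other liens, earliest effective date first: E (5 April 2019), C (6 July 2020), D (31 December 2020), F (20 March 2022), B (30 September 2022).
Because E would otherwise rank above C, the subordination swaps them.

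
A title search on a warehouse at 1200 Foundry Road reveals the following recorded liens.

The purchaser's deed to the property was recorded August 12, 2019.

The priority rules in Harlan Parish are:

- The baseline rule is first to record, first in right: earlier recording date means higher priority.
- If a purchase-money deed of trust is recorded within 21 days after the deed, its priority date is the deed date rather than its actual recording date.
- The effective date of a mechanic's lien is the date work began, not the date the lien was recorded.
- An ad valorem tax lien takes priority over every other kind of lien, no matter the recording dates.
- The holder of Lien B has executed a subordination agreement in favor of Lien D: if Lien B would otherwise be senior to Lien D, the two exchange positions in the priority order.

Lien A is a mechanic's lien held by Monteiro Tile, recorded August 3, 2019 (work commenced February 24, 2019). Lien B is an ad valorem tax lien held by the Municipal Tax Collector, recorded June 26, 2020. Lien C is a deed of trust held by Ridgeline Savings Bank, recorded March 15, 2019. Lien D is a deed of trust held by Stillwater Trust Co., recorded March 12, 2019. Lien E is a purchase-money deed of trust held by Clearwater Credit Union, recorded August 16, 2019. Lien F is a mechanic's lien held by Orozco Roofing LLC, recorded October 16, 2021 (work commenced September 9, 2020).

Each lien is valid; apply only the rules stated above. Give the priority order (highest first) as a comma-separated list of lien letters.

Effective dates after the stated exceptions: A's effective date is February 24, 2019, when work began; E was recorded within the 21-day window, so its effective date is the deed date August 12, 2019; F is treated as recorded September 9, 2020, the work-commencement date.
As an ad valorem tax lien, B is senior to every other lien.
Ordering the rest by effective date: A (February 24, 2019), D (March 12, 2019), C (March 15, 2019), E (August 12, 2019), F (September 9, 2020).
Because B would otherwise rank above D, the subordination swaps them.

D, A, B, C, E, F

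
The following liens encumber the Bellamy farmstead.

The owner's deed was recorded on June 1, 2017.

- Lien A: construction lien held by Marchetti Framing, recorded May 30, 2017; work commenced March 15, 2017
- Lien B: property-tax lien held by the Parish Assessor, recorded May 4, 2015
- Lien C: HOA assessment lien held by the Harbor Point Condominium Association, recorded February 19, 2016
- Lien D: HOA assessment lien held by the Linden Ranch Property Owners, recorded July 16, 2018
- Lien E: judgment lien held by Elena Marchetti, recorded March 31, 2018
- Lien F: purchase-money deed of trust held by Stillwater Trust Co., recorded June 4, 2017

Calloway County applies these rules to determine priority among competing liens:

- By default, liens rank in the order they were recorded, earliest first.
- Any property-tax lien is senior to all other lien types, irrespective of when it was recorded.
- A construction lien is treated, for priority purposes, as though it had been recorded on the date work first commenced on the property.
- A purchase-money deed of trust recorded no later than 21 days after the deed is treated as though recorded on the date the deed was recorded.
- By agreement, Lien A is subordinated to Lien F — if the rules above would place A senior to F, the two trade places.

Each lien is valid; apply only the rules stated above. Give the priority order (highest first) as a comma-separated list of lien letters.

First, effective dates: A relates back to March 15, 2017 (work commenced); F relates back to the deed date June 1, 2017.
B, as a property-tax lien, has superpriority and ranks first.
Remaining liens by effective date: C (February 19, 2016), A (March 15, 2017), F (June 1, 2017), E (March 31, 2018), D (July 16, 2018).
The subordination applies — A was senior to F — so A and F swap.

B, C, F, A, E, D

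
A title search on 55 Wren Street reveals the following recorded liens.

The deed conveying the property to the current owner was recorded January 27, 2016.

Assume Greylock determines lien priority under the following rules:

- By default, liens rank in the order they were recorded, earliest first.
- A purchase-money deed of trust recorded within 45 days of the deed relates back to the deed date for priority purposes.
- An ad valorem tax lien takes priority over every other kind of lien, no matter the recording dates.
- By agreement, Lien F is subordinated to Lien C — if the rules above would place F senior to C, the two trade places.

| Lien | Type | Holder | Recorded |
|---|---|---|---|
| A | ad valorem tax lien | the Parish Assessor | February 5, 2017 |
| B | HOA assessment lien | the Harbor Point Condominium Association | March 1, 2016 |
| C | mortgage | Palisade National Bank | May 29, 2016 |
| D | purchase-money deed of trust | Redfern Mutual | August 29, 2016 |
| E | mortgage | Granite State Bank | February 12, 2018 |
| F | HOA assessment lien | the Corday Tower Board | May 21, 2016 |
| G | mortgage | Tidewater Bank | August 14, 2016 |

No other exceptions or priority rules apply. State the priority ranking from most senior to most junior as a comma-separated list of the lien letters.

Effective dates after the stated exceptions: D was recorded 215 days after the deed — beyond 45 days — so no relation-back applies.
A is an ad valorem tax lien, so it outranks all other liens regardless of date.
Ordering the rest by effective date: B (March 1, 2016), F (May 21, 2016), C (May 29, 2016), G (August 14, 2016), D (August 29, 2016), E (February 12, 2018).
The subordination applies — F was senior to C — so F and C swap.

A, B, C, F, G, D, E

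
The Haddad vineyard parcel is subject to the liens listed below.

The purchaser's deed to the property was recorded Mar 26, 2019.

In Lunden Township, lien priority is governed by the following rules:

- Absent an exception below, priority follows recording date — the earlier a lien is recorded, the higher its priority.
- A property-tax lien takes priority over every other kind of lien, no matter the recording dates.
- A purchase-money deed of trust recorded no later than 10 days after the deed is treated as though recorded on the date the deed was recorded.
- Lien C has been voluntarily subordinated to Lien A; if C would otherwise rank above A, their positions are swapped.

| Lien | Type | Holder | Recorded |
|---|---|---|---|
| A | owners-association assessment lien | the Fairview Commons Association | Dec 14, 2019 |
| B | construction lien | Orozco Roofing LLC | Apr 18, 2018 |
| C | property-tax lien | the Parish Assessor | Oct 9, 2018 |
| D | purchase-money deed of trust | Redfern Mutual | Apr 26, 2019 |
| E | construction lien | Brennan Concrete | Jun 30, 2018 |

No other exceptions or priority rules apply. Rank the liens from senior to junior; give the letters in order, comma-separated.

Adjusting effective dates: D missed the 10-day window (31 days after the deed), so its recording date stands.
C is a property-tax lien and takes priority over every other lien.
Remaining liens by effective date: B (Apr 18, 2018), E (Jun 30, 2018), D (Apr 26, 2019), A (Dec 14, 2019).
The subordination applies — C was senior to A — so C and A swap.

A, B, E, D, C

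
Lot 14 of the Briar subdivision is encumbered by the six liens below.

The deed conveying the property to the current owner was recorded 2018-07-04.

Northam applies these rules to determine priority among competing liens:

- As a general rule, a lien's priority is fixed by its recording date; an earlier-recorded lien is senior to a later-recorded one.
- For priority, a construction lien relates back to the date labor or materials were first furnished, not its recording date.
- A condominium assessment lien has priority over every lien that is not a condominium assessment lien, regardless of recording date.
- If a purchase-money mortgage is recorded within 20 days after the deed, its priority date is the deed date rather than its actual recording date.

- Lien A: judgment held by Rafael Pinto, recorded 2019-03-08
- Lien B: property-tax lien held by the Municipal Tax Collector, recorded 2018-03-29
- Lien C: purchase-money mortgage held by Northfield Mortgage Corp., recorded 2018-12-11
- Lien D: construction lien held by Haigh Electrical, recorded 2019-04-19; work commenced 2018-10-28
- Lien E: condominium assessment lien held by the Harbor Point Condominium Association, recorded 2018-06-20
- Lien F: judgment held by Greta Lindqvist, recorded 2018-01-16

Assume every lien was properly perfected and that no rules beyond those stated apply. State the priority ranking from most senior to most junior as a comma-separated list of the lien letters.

Effective dates after the stated exceptions: C was recorded 160 days after the deed — beyond 20 days — so no relation-back applies; D's effective date is 2018-10-28, when work began.
E is a condominium assessment lien and takes priority over every other lien.
Remaining liens by effective date: F (2018-01-16), B (2018-03-29), D (2018-10-28), C (2018-12-11), A (2019-03-08).

E, F, B, D, C, A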